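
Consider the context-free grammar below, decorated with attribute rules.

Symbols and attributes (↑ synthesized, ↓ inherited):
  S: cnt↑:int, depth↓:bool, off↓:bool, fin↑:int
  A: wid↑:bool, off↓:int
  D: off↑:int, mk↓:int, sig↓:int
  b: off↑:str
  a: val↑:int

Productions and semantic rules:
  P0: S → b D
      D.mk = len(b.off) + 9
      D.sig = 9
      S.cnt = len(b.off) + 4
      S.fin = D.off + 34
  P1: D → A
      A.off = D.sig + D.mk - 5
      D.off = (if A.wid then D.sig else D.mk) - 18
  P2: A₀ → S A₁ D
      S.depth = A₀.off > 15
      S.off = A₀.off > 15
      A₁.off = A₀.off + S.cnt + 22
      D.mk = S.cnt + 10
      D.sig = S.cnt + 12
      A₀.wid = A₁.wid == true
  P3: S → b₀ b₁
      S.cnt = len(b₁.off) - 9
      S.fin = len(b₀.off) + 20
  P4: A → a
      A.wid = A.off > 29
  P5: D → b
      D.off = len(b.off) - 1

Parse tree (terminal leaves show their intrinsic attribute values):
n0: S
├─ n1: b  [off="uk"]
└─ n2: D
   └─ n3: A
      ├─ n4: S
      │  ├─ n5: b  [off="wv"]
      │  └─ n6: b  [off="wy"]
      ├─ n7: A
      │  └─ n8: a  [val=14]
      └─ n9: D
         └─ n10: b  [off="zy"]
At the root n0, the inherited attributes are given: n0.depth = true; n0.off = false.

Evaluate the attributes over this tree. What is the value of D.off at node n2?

1. n0.depth = true  [given at root]
2. n0.off = false  [given at root]
3. n1.off = "uk"  [terminal]
4. n2.mk = 11  [len(b.off) + 9]
5. n2.sig = 9  [9]
6. n3.off = 15  [D.sig + D.mk - 5]
7. n4.depth = false  [A₀.off > 15]
8. n4.off = false  [A₀.off > 15]
9. n5.off = "wv"  [terminal]
10. n6.off = "wy"  [terminal]
11. n4.cnt = -7  [len(b₁.off) - 9]
12. n4.fin = 22  [len(b₀.off) + 20]
13. n7.off = 30  [A₀.off + S.cnt + 22]
14. n8.val = 14  [terminal]
15. n7.wid = true  [A.off > 29]
16. n9.mk = 3  [S.cnt + 10]
17. n9.sig = 5  [S.cnt + 12]
18. n10.off = "zy"  [terminal]
19. n9.off = 1  [len(b.off) - 1]
20. n3.wid = true  [A₁.wid == true]
21. n2.off = -9  [(if A.wid then D.sig else D.mk) - 18]
22. n0.cnt = 6  [len(b.off) + 4]
23. n0.fin = 25  [D.off + 34]

-9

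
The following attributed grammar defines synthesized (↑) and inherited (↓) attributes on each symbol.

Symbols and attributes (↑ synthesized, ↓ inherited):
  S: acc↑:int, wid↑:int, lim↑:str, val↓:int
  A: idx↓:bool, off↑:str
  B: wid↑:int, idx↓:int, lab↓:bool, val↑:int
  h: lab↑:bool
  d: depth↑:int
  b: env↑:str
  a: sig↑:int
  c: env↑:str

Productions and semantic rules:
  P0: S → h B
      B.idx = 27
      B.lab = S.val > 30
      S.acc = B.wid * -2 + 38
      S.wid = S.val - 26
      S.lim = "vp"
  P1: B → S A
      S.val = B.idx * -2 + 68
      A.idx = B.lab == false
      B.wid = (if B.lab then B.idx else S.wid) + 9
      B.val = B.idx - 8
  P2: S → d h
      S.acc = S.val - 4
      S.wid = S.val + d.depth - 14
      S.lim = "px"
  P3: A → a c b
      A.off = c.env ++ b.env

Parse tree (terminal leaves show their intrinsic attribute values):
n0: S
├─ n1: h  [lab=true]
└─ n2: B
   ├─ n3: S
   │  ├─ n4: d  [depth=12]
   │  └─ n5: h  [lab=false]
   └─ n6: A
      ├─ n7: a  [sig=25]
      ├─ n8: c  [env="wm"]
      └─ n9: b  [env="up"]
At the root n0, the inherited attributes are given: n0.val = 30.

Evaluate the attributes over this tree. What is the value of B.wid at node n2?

1. n0.val = 30  [given at root]
2. n1.lab = true  [terminal]
3. n2.idx = 27  [27]
4. n2.lab = false  [S.val > 30]
5. n3.val = 14  [B.idx * -2 + 68]
6. n4.depth = 12  [terminal]
7. n5.lab = false  [terminal]
8. n3.acc = 10  [S.val - 4]
9. n3.wid = 12  [S.val + d.depth - 14]
10. n3.lim = "px"  ["px"]
11. n6.idx = true  [B.lab == false]
12. n7.sig = 25  [terminal]
13. n8.env = "wm"  [terminal]
14. n9.env = "up"  [terminal]
15. n6.off = "wmup"  [c.env ++ b.env]
16. n2.wid = 21  [(if B.lab then B.idx else S.wid) + 9]
17. n2.val = 19  [B.idx - 8]
18. n0.acc = -4  [B.wid * -2 + 38]
19. n0.wid = 4  [S.val - 26]
20. n0.lim = "vp"  ["vp"]

21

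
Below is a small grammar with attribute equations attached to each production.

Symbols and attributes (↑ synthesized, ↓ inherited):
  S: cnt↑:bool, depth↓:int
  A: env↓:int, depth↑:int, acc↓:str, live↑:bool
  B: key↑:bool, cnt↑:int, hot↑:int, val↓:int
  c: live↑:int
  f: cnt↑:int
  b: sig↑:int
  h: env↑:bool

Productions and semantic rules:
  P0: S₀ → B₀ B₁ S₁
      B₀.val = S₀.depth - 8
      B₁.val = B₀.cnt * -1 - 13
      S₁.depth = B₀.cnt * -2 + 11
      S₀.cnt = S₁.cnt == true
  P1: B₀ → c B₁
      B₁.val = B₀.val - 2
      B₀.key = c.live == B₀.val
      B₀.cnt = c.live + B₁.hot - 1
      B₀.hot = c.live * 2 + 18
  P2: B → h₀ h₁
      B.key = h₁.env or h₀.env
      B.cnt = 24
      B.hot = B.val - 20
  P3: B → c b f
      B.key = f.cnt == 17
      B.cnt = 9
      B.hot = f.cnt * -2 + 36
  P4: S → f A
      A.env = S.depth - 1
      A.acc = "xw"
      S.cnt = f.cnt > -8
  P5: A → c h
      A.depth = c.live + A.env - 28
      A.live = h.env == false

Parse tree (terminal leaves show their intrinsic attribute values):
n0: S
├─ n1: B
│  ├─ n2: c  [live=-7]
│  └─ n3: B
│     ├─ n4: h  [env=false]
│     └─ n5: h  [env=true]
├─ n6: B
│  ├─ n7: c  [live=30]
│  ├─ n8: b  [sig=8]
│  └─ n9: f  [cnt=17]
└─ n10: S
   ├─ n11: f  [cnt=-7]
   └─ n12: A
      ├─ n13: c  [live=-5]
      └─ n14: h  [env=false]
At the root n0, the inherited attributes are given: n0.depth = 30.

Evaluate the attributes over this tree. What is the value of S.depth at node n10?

27

1. n0.depth = 30  [given at root]
2. n1.val = 22  [S₀.depth - 8]
3. n2.live = -7  [terminal]
4. n3.val = 20  [B₀.val - 2]
5. n4.env = false  [terminal]
6. n5.env = true  [terminal]
7. n3.key = true  [h₁.env or h₀.env]
8. n3.cnt = 24  [24]
9. n3.hot = 0  [B.val - 20]
10. n1.key = false  [c.live == B₀.val]
11. n1.cnt = -8  [c.live + B₁.hot - 1]
12. n1.hot = 4  [c.live * 2 + 18]
13. n6.val = -5  [B₀.cnt * -1 - 13]
14. n7.live = 30  [terminal]
15. n8.sig = 8  [terminal]
16. n9.cnt = 17  [terminal]
17. n6.key = true  [f.cnt == 17]
18. n6.cnt = 9  [9]
19. n6.hot = 2  [f.cnt * -2 + 36]
20. n10.depth = 27  [B₀.cnt * -2 + 11]
21. n11.cnt = -7  [terminal]
22. n12.env = 26  [S.depth - 1]
23. n12.acc = "xw"  ["xw"]
24. n13.live = -5  [terminal]
25. n14.env = false  [terminal]
26. n12.depth = -7  [c.live + A.env - 28]
27. n12.live = true  [h.env == false]
28. n10.cnt = true  [f.cnt > -8]
29. n0.cnt = true  [S₁.cnt == true]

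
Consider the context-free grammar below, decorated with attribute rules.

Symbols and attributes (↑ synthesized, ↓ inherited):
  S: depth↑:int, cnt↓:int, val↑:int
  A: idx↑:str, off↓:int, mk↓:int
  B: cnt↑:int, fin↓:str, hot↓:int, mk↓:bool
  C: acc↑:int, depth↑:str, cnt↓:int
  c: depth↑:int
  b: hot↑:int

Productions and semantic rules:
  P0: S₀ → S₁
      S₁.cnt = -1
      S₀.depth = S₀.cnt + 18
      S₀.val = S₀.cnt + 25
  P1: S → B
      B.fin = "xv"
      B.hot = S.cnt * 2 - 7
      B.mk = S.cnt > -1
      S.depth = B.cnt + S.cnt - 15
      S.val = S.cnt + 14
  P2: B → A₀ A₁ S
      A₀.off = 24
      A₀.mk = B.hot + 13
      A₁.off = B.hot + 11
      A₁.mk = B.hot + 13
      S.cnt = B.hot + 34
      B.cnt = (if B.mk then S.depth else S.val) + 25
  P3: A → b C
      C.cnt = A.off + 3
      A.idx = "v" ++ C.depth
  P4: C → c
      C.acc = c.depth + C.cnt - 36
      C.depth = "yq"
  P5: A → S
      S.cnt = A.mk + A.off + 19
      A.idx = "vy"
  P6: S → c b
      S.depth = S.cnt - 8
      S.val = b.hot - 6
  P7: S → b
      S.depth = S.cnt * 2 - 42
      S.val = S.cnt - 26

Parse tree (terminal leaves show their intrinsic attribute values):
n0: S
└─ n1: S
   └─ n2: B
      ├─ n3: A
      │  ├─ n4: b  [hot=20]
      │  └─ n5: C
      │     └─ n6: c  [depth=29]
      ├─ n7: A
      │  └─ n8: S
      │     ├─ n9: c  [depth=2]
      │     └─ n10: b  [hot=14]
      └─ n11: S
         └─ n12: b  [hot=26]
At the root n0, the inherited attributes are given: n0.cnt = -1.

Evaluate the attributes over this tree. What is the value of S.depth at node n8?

1. n0.cnt = -1  [given at root]
2. n1.cnt = -1  [-1]
3. n2.fin = "xv"  ["xv"]
4. n2.hot = -9  [S.cnt * 2 - 7]
5. n2.mk = false  [S.cnt > -1]
6. n3.off = 24  [24]
7. n3.mk = 4  [B.hot + 13]
8. n4.hot = 20  [terminal]
9. n5.cnt = 27  [A.off + 3]
10. n6.depth = 29  [terminal]
11. n5.acc = 20  [c.depth + C.cnt - 36]
12. n5.depth = "yq"  ["yq"]
13. n3.idx = "vyq"  ["v" ++ C.depth]
14. n7.off = 2  [B.hot + 11]
15. n7.mk = 4  [B.hot + 13]
16. n8.cnt = 25  [A.mk + A.off + 19]
17. n9.depth = 2  [terminal]
18. n10.hot = 14  [terminal]
19. n8.depth = 17  [S.cnt - 8]
20. n8.val = 8  [b.hot - 6]
21. n7.idx = "vy"  ["vy"]
22. n11.cnt = 25  [B.hot + 34]
23. n12.hot = 26  [terminal]
24. n11.depth = 8  [S.cnt * 2 - 42]
25. n11.val = -1  [S.cnt - 26]
26. n2.cnt = 24  [(if B.mk then S.depth else S.val) + 25]
27. n1.depth = 8  [B.cnt + S.cnt - 15]
28. n1.val = 13  [S.cnt + 14]
29. n0.depth = 17  [S₀.cnt + 18]
30. n0.val = 24  [S₀.cnt + 25]

17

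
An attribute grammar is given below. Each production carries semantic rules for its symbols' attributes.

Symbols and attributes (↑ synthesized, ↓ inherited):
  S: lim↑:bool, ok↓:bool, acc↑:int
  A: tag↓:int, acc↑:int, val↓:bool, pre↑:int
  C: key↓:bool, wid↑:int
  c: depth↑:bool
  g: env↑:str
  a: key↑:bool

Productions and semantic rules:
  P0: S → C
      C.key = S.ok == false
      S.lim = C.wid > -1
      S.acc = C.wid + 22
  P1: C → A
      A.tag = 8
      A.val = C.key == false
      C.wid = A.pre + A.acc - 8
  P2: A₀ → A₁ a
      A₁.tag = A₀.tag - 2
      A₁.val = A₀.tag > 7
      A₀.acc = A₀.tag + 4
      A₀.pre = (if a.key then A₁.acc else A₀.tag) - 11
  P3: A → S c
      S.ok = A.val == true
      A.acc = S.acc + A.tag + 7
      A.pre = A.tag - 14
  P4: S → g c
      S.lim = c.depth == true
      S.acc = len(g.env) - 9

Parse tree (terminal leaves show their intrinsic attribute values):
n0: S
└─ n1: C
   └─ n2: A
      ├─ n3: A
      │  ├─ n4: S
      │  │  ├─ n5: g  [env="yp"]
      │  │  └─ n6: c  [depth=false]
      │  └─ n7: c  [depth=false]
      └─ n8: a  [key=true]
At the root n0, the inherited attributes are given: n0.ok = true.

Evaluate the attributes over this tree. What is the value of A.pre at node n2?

1. n0.ok = true  [given at root]
2. n1.key = false  [S.ok == false]
3. n2.tag = 8  [8]
4. n2.val = true  [C.key == false]
5. n3.tag = 6  [A₀.tag - 2]
6. n3.val = true  [A₀.tag > 7]
7. n4.ok = true  [A.val == true]
8. n5.env = "yp"  [terminal]
9. n6.depth = false  [terminal]
10. n4.lim = false  [c.depth == true]
11. n4.acc = -7  [len(g.env) - 9]
12. n7.depth = false  [terminal]
13. n3.acc = 6  [S.acc + A.tag + 7]
14. n3.pre = -8  [A.tag - 14]
15. n8.key = true  [terminal]
16. n2.acc = 12  [A₀.tag + 4]
17. n2.pre = -5  [(if a.key then A₁.acc else A₀.tag) - 11]
18. n1.wid = -1  [A.pre + A.acc - 8]
19. n0.lim = false  [C.wid > -1]
20. n0.acc = 21  [C.wid + 22]

-5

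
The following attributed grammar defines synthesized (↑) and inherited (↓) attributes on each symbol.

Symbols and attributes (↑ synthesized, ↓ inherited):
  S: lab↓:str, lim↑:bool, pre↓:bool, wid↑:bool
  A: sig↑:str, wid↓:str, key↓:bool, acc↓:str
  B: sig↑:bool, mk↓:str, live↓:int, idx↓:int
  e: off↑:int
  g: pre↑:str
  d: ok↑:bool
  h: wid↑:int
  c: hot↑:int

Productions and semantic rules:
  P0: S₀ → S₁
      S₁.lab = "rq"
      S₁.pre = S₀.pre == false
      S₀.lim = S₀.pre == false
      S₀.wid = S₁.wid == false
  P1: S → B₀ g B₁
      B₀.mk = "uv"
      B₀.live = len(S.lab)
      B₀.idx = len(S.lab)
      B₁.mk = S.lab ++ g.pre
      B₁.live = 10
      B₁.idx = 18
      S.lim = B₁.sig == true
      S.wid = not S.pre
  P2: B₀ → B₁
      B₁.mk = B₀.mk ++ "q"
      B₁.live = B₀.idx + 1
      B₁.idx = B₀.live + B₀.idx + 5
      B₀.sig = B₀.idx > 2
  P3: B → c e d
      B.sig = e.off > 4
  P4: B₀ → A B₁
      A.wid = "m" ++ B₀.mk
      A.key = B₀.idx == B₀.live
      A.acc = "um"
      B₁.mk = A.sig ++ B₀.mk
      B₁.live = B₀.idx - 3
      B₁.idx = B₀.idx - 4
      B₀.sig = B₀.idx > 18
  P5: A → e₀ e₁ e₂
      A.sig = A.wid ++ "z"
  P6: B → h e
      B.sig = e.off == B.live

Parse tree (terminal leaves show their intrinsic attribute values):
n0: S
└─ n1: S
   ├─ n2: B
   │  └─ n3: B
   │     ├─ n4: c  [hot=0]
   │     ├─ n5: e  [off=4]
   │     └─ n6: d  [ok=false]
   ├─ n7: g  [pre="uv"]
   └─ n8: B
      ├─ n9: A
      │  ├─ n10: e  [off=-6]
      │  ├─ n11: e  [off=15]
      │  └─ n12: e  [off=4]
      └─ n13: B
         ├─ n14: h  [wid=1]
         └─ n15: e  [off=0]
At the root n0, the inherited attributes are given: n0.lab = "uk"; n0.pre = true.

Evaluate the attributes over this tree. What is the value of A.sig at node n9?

1. n0.lab = "uk"  [given at root]
2. n0.pre = true  [given at root]
3. n1.lab = "rq"  ["rq"]
4. n1.pre = false  [S₀.pre == false]
5. n2.mk = "uv"  ["uv"]
6. n2.live = 2  [len(S.lab)]
7. n2.idx = 2  [len(S.lab)]
8. n3.mk = "uvq"  [B₀.mk ++ "q"]
9. n3.live = 3  [B₀.idx + 1]
10. n3.idx = 9  [B₀.live + B₀.idx + 5]
11. n4.hot = 0  [terminal]
12. n5.off = 4  [terminal]
13. n6.ok = false  [terminal]
14. n3.sig = false  [e.off > 4]
15. n2.sig = false  [B₀.idx > 2]
16. n7.pre = "uv"  [terminal]
17. n8.mk = "rquv"  [S.lab ++ g.pre]
18. n8.live = 10  [10]
19. n8.idx = 18  [18]
20. n9.wid = "mrquv"  ["m" ++ B₀.mk]
21. n9.key = false  [B₀.idx == B₀.live]
22. n9.acc = "um"  ["um"]
23. n10.off = -6  [terminal]
24. n11.off = 15  [terminal]
25. n12.off = 4  [terminal]
26. n9.sig = "mrquvz"  [A.wid ++ "z"]
27. n13.mk = "mrquvzrquv"  [A.sig ++ B₀.mk]
28. n13.live = 15  [B₀.idx - 3]
29. n13.idx = 14  [B₀.idx - 4]
30. n14.wid = 1  [terminal]
31. n15.off = 0  [terminal]
32. n13.sig = false  [e.off == B.live]
33. n8.sig = false  [B₀.idx > 18]
34. n1.lim = false  [B₁.sig == true]
35. n1.wid = true  [not S.pre]
36. n0.lim = false  [S₀.pre == false]
37. n0.wid = false  [S₁.wid == false]

"mrquvz"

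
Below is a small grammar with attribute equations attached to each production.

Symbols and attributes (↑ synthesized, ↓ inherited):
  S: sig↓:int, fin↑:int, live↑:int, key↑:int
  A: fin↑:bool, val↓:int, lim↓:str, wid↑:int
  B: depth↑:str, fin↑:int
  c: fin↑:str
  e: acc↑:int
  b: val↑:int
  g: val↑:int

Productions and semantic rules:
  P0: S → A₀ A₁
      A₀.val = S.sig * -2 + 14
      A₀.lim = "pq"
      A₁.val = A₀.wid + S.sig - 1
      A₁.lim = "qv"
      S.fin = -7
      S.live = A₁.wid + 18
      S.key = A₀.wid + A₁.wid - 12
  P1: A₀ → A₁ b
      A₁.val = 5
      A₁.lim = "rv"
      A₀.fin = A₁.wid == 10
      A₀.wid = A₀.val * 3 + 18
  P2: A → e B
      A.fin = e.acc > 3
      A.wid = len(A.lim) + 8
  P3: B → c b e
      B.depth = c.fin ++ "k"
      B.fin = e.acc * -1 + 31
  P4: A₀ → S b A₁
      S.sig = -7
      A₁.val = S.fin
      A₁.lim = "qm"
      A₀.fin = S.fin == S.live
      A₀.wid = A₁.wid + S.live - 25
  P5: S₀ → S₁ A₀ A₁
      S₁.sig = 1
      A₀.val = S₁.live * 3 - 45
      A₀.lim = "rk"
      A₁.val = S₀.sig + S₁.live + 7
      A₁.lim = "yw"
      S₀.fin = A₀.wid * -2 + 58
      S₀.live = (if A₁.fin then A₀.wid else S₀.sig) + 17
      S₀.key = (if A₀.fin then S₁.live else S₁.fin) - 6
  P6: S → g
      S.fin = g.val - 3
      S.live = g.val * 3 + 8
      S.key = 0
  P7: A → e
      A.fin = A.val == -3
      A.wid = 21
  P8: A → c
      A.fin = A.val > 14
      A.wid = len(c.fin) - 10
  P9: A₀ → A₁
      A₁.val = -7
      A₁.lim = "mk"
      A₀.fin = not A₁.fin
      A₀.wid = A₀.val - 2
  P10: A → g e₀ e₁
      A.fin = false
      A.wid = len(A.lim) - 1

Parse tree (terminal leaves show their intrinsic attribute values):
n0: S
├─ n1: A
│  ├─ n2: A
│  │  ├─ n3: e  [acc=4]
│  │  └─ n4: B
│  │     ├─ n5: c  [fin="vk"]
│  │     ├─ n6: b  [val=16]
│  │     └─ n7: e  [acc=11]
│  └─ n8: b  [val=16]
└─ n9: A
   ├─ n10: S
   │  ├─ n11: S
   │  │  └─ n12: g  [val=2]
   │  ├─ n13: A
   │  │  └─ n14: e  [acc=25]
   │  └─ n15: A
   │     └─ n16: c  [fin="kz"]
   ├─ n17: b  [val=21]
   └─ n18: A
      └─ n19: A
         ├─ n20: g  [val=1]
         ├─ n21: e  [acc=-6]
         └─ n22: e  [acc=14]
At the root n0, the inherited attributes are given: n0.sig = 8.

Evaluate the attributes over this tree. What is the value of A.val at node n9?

1. n0.sig = 8  [given at root]
2. n1.val = -2  [S.sig * -2 + 14]
3. n1.lim = "pq"  ["pq"]
4. n2.val = 5  [5]
5. n2.lim = "rv"  ["rv"]
6. n3.acc = 4  [terminal]
7. n5.fin = "vk"  [terminal]
8. n6.val = 16  [terminal]
9. n7.acc = 11  [terminal]
10. n4.depth = "vkk"  [c.fin ++ "k"]
11. n4.fin = 20  [e.acc * -1 + 31]
12. n2.fin = true  [e.acc > 3]
13. n2.wid = 10  [len(A.lim) + 8]
14. n8.val = 16  [terminal]
15. n1.fin = true  [A₁.wid == 10]
16. n1.wid = 12  [A₀.val * 3 + 18]
17. n9.val = 19  [A₀.wid + S.sig - 1]
18. n9.lim = "qv"  ["qv"]
19. n10.sig = -7  [-7]
20. n11.sig = 1  [1]
21. n12.val = 2  [terminal]
22. n11.fin = -1  [g.val - 3]
23. n11.live = 14  [g.val * 3 + 8]
24. n11.key = 0  [0]
25. n13.val = -3  [S₁.live * 3 - 45]
26. n13.lim = "rk"  ["rk"]
27. n14.acc = 25  [terminal]
28. n13.fin = true  [A.val == -3]
29. n13.wid = 21  [21]
30. n15.val = 14  [S₀.sig + S₁.live + 7]
31. n15.lim = "yw"  ["yw"]
32. n16.fin = "kz"  [terminal]
33. n15.fin = false  [A.val > 14]
34. n15.wid = -8  [len(c.fin) - 10]
35. n10.fin = 16  [A₀.wid * -2 + 58]
36. n10.live = 10  [(if A₁.fin then A₀.wid else S₀.sig) + 17]
37. n10.key = 8  [(if A₀.fin then S₁.live else S₁.fin) - 6]
38. n17.val = 21  [terminal]
39. n18.val = 16  [S.fin]
40. n18.lim = "qm"  ["qm"]
41. n19.val = -7  [-7]
42. n19.lim = "mk"  ["mk"]
43. n20.val = 1  [terminal]
44. n21.acc = -6  [terminal]
45. n22.acc = 14  [terminal]
46. n19.fin = false  [false]
47. n19.wid = 1  [len(A.lim) - 1]
48. n18.fin = true  [not A₁.fin]
49. n18.wid = 14  [A₀.val - 2]
50. n9.fin = false  [S.fin == S.live]
51. n9.wid = -1  [A₁.wid + S.live - 25]
52. n0.fin = -7  [-7]
53. n0.live = 17  [A₁.wid + 18]
54. n0.key = -1  [A₀.wid + A₁.wid - 12]

19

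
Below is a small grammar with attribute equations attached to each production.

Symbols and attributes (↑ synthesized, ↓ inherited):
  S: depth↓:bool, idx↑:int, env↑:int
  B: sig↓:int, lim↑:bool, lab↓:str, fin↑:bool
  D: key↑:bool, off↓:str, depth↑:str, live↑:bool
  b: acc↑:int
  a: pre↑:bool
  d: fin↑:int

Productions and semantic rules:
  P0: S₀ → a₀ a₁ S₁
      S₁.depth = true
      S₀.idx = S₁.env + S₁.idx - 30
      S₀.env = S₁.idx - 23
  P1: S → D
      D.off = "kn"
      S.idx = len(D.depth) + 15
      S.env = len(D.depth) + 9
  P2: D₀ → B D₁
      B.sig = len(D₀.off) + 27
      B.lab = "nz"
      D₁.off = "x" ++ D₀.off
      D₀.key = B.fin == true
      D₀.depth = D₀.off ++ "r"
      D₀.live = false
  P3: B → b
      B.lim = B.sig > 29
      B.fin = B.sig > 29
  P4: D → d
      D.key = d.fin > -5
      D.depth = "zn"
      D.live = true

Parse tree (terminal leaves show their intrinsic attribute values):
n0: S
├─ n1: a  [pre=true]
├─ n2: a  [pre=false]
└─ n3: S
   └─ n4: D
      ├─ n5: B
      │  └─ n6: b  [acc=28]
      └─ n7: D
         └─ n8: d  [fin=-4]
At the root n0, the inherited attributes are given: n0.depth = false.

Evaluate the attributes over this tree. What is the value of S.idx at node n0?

0

1. n0.depth = false  [given at root]
2. n1.pre = true  [terminal]
3. n2.pre = false  [terminal]
4. n3.depth = true  [true]
5. n4.off = "kn"  ["kn"]
6. n5.sig = 29  [len(D₀.off) + 27]
7. n5.lab = "nz"  ["nz"]
8. n6.acc = 28  [terminal]
9. n5.lim = false  [B.sig > 29]
10. n5.fin = false  [B.sig > 29]
11. n7.off = "xkn"  ["x" ++ D₀.off]
12. n8.fin = -4  [terminal]
13. n7.key = true  [d.fin > -5]
14. n7.depth = "zn"  ["zn"]
15. n7.live = true  [true]
16. n4.key = false  [B.fin == true]
17. n4.depth = "knr"  [D₀.off ++ "r"]
18. n4.live = false  [false]
19. n3.idx = 18  [len(D.depth) + 15]
20. n3.env = 12  [len(D.depth) + 9]
21. n0.idx = 0  [S₁.env + S₁.idx - 30]
22. n0.env = -5  [S₁.idx - 23]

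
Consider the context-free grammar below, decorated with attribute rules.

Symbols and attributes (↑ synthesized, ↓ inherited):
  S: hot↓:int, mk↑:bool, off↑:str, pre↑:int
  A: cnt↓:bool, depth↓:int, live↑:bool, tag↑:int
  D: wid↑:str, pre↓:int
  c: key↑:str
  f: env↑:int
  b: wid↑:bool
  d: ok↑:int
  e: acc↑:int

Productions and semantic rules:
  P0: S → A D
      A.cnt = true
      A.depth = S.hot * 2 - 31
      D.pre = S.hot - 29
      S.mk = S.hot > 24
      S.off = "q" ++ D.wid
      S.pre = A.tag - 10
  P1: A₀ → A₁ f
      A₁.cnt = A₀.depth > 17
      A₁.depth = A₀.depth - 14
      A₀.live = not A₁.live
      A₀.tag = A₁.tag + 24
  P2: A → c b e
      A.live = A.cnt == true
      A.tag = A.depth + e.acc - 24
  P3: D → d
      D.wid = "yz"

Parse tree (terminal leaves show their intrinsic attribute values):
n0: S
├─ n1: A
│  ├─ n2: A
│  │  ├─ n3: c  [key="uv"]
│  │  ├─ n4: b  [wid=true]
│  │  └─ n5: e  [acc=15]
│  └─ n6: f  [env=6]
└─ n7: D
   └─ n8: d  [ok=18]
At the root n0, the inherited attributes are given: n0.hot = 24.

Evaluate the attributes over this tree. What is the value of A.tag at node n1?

18

1. n0.hot = 24  [given at root]
2. n1.cnt = true  [true]
3. n1.depth = 17  [S.hot * 2 - 31]
4. n2.cnt = false  [A₀.depth > 17]
5. n2.depth = 3  [A₀.depth - 14]
6. n3.key = "uv"  [terminal]
7. n4.wid = true  [terminal]
8. n5.acc = 15  [terminal]
9. n2.live = false  [A.cnt == true]
10. n2.tag = -6  [A.depth + e.acc - 24]
11. n6.env = 6  [terminal]
12. n1.live = true  [not A₁.live]
13. n1.tag = 18  [A₁.tag + 24]
14. n7.pre = -5  [S.hot - 29]
15. n8.ok = 18  [terminal]
16. n7.wid = "yz"  ["yz"]
17. n0.mk = false  [S.hot > 24]
18. n0.off = "qyz"  ["q" ++ D.wid]
19. n0.pre = 8  [A.tag - 10]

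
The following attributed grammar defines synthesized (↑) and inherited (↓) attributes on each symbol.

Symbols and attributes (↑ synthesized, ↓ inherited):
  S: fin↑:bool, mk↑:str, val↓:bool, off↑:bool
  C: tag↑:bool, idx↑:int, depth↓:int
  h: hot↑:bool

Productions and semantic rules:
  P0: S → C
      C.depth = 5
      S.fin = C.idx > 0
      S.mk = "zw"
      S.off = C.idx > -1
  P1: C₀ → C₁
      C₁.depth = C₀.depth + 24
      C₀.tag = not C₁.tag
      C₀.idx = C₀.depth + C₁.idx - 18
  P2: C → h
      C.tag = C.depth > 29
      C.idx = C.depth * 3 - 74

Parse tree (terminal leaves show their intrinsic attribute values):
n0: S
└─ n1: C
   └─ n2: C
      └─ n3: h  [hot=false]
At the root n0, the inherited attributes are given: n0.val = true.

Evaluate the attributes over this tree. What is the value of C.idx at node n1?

0

1. n0.val = true  [given at root]
2. n1.depth = 5  [5]
3. n2.depth = 29  [C₀.depth + 24]
4. n3.hot = false  [terminal]
5. n2.tag = false  [C.depth > 29]
6. n2.idx = 13  [C.depth * 3 - 74]
7. n1.tag = true  [not C₁.tag]
8. n1.idx = 0  [C₀.depth + C₁.idx - 18]
9. n0.fin = false  [C.idx > 0]
10. n0.mk = "zw"  ["zw"]
11. n0.off = true  [C.idx > -1]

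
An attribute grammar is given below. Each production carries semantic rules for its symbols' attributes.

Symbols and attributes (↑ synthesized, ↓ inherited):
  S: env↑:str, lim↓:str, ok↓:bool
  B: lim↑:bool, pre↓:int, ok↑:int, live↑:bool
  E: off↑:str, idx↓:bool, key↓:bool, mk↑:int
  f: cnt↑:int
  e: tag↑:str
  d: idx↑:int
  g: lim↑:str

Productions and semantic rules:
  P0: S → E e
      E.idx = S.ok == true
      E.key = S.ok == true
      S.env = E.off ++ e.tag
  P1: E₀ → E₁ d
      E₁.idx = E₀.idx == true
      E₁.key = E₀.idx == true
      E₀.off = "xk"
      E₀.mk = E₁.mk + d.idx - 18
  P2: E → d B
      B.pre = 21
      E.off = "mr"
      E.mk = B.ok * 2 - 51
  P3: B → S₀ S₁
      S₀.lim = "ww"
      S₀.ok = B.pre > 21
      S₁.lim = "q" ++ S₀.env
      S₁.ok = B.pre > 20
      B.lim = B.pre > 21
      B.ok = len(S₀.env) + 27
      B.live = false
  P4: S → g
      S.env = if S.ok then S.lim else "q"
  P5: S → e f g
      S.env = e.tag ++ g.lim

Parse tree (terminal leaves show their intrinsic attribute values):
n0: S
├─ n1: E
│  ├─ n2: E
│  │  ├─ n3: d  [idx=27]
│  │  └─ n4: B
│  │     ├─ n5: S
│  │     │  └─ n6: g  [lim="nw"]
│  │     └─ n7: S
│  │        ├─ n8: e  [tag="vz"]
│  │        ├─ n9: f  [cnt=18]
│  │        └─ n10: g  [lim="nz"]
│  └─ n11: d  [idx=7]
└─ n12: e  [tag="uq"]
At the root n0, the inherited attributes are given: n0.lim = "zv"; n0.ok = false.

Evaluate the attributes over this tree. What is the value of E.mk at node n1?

-6

1. n0.lim = "zv"  [given at root]
2. n0.ok = false  [given at root]
3. n1.idx = false  [S.ok == true]
4. n1.key = false  [S.ok == true]
5. n2.idx = false  [E₀.idx == true]
6. n2.key = false  [E₀.idx == true]
7. n3.idx = 27  [terminal]
8. n4.pre = 21  [21]
9. n5.lim = "ww"  ["ww"]
10. n5.ok = false  [B.pre > 21]
11. n6.lim = "nw"  [terminal]
12. n5.env = "q"  [if S.ok then S.lim else "q"]
13. n7.lim = "qq"  ["q" ++ S₀.env]
14. n7.ok = true  [B.pre > 20]
15. n8.tag = "vz"  [terminal]
16. n9.cnt = 18  [terminal]
17. n10.lim = "nz"  [terminal]
18. n7.env = "vznz"  [e.tag ++ g.lim]
19. n4.lim = false  [B.pre > 21]
20. n4.ok = 28  [len(S₀.env) + 27]
21. n4.live = false  [false]
22. n2.off = "mr"  ["mr"]
23. n2.mk = 5  [B.ok * 2 - 51]
24. n11.idx = 7  [terminal]
25. n1.off = "xk"  ["xk"]
26. n1.mk = -6  [E₁.mk + d.idx - 18]
27. n12.tag = "uq"  [terminal]
28. n0.env = "xkuq"  [E.off ++ e.tag]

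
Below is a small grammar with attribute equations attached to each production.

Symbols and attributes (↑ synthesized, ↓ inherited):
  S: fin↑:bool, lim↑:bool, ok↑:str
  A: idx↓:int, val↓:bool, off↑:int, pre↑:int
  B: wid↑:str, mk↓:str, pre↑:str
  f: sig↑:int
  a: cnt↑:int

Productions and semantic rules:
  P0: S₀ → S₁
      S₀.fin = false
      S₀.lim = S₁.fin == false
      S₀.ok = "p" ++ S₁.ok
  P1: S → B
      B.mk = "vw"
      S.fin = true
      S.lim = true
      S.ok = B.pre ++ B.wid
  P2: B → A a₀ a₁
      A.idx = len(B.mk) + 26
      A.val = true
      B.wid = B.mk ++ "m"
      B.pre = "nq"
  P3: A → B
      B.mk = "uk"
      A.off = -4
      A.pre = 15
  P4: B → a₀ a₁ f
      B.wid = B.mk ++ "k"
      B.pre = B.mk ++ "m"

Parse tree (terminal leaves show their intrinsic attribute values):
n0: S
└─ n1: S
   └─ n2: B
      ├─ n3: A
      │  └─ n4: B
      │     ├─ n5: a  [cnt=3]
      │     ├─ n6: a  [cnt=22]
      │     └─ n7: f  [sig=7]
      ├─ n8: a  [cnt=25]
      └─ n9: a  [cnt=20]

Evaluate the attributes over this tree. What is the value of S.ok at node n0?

"pnqvwm"

1. n2.mk = "vw"  ["vw"]
2. n3.idx = 28  [len(B.mk) + 26]
3. n3.val = true  [true]
4. n4.mk = "uk"  ["uk"]
5. n5.cnt = 3  [terminal]
6. n6.cnt = 22  [terminal]
7. n7.sig = 7  [terminal]
8. n4.wid = "ukk"  [B.mk ++ "k"]
9. n4.pre = "ukm"  [B.mk ++ "m"]
10. n3.off = -4  [-4]
11. n3.pre = 15  [15]
12. n8.cnt = 25  [terminal]
13. n9.cnt = 20  [terminal]
14. n2.wid = "vwm"  [B.mk ++ "m"]
15. n2.pre = "nq"  ["nq"]
16. n1.fin = true  [true]
17. n1.lim = true  [true]
18. n1.ok = "nqvwm"  [B.pre ++ B.wid]
19. n0.fin = false  [false]
20. n0.lim = false  [S₁.fin == false]
21. n0.ok = "pnqvwm"  ["p" ++ S₁.ok]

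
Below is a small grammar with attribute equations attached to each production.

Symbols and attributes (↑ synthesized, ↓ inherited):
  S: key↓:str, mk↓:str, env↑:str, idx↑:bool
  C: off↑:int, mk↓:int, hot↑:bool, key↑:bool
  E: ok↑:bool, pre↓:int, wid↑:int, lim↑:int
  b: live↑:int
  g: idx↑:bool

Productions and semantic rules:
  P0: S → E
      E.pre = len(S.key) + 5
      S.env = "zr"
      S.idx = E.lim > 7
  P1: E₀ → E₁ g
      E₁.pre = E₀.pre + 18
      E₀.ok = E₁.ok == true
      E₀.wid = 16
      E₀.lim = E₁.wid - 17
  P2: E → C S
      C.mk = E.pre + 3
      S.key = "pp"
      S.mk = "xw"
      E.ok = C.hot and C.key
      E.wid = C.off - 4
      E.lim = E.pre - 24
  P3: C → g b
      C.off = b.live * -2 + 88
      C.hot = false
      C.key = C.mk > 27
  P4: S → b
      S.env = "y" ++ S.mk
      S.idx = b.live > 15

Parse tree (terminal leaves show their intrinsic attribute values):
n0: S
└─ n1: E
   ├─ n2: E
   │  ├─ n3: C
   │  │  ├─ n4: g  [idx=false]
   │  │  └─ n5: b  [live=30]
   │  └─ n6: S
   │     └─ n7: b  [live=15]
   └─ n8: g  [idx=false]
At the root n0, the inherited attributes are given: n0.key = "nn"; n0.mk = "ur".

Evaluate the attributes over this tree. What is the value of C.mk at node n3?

1. n0.key = "nn"  [given at root]
2. n0.mk = "ur"  [given at root]
3. n1.pre = 7  [len(S.key) + 5]
4. n2.pre = 25  [E₀.pre + 18]
5. n3.mk = 28  [E.pre + 3]
6. n4.idx = false  [terminal]
7. n5.live = 30  [terminal]
8. n3.off = 28  [b.live * -2 + 88]
9. n3.hot = false  [false]
10. n3.key = true  [C.mk > 27]
11. n6.key = "pp"  ["pp"]
12. n6.mk = "xw"  ["xw"]
13. n7.live = 15  [terminal]
14. n6.env = "yxw"  ["y" ++ S.mk]
15. n6.idx = false  [b.live > 15]
16. n2.ok = false  [C.hot and C.key]
17. n2.wid = 24  [C.off - 4]
18. n2.lim = 1  [E.pre - 24]
19. n8.idx = false  [terminal]
20. n1.ok = false  [E₁.ok == true]
21. n1.wid = 16  [16]
22. n1.lim = 7  [E₁.wid - 17]
23. n0.env = "zr"  ["zr"]
24. n0.idx = false  [E.lim > 7]

28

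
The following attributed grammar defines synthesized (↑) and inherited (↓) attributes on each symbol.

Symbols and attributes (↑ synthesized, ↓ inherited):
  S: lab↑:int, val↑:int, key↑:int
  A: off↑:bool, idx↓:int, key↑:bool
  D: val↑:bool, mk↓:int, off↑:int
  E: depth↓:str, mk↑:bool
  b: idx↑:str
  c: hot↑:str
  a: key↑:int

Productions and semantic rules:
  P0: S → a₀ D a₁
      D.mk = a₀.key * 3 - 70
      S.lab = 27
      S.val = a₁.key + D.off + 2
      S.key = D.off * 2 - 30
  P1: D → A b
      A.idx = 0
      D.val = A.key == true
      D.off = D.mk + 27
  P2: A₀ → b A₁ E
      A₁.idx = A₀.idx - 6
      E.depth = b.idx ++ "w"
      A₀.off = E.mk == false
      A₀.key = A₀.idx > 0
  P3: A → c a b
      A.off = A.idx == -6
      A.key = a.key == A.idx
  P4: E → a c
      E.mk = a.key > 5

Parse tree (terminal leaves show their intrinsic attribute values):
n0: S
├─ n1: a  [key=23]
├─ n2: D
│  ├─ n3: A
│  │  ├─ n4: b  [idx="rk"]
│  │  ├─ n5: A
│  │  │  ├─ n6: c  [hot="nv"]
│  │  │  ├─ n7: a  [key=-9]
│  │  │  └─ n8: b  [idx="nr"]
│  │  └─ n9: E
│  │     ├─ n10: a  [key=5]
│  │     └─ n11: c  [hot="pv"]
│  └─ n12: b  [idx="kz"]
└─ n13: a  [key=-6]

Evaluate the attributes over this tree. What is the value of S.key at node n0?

1. n1.key = 23  [terminal]
2. n2.mk = -1  [a₀.key * 3 - 70]
3. n3.idx = 0  [0]
4. n4.idx = "rk"  [terminal]
5. n5.idx = -6  [A₀.idx - 6]
6. n6.hot = "nv"  [terminal]
7. n7.key = -9  [terminal]
8. n8.idx = "nr"  [terminal]
9. n5.off = true  [A.idx == -6]
10. n5.key = false  [a.key == A.idx]
11. n9.depth = "rkw"  [b.idx ++ "w"]
12. n10.key = 5  [terminal]
13. n11.hot = "pv"  [terminal]
14. n9.mk = false  [a.key > 5]
15. n3.off = true  [E.mk == false]
16. n3.key = false  [A₀.idx > 0]
17. n12.idx = "kz"  [terminal]
18. n2.val = false  [A.key == true]
19. n2.off = 26  [D.mk + 27]
20. n13.key = -6  [terminal]
21. n0.lab = 27  [27]
22. n0.val = 22  [a₁.key + D.off + 2]
23. n0.key = 22  [D.off * 2 - 30]

22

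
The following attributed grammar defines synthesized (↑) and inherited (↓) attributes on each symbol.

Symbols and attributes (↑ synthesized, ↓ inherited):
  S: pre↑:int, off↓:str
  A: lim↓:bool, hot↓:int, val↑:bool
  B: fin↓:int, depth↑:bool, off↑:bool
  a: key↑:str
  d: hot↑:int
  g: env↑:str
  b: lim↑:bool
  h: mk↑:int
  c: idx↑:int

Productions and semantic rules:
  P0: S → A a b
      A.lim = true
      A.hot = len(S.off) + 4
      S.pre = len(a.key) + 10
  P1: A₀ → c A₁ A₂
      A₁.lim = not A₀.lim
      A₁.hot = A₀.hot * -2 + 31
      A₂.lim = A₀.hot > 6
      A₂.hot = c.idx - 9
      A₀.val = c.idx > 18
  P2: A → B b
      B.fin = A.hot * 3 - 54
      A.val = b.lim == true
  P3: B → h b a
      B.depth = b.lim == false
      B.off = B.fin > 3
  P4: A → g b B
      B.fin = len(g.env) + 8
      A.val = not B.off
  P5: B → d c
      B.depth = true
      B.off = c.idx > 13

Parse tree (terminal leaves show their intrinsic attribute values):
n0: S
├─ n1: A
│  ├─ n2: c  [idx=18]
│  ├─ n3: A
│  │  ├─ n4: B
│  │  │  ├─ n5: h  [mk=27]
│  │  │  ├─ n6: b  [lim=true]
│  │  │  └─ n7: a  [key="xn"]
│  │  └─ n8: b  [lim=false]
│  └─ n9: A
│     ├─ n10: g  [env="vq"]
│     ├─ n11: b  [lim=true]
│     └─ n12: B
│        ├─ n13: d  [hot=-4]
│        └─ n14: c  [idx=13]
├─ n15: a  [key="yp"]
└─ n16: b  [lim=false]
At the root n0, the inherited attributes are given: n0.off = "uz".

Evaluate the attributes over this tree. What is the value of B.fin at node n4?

1. n0.off = "uz"  [given at root]
2. n1.lim = true  [true]
3. n1.hot = 6  [len(S.off) + 4]
4. n2.idx = 18  [terminal]
5. n3.lim = false  [not A₀.lim]
6. n3.hot = 19  [A₀.hot * -2 + 31]
7. n4.fin = 3  [A.hot * 3 - 54]
8. n5.mk = 27  [terminal]
9. n6.lim = true  [terminal]
10. n7.key = "xn"  [terminal]
11. n4.depth = false  [b.lim == false]
12. n4.off = false  [B.fin > 3]
13. n8.lim = false  [terminal]
14. n3.val = false  [b.lim == true]
15. n9.lim = false  [A₀.hot > 6]
16. n9.hot = 9  [c.idx - 9]
17. n10.env = "vq"  [terminal]
18. n11.lim = true  [terminal]
19. n12.fin = 10  [len(g.env) + 8]
20. n13.hot = -4  [terminal]
21. n14.idx = 13  [terminal]
22. n12.depth = true  [true]
23. n12.off = false  [c.idx > 13]
24. n9.val = true  [not B.off]
25. n1.val = false  [c.idx > 18]
26. n15.key = "yp"  [terminal]
27. n16.lim = false  [terminal]
28. n0.pre = 12  [len(a.key) + 10]

3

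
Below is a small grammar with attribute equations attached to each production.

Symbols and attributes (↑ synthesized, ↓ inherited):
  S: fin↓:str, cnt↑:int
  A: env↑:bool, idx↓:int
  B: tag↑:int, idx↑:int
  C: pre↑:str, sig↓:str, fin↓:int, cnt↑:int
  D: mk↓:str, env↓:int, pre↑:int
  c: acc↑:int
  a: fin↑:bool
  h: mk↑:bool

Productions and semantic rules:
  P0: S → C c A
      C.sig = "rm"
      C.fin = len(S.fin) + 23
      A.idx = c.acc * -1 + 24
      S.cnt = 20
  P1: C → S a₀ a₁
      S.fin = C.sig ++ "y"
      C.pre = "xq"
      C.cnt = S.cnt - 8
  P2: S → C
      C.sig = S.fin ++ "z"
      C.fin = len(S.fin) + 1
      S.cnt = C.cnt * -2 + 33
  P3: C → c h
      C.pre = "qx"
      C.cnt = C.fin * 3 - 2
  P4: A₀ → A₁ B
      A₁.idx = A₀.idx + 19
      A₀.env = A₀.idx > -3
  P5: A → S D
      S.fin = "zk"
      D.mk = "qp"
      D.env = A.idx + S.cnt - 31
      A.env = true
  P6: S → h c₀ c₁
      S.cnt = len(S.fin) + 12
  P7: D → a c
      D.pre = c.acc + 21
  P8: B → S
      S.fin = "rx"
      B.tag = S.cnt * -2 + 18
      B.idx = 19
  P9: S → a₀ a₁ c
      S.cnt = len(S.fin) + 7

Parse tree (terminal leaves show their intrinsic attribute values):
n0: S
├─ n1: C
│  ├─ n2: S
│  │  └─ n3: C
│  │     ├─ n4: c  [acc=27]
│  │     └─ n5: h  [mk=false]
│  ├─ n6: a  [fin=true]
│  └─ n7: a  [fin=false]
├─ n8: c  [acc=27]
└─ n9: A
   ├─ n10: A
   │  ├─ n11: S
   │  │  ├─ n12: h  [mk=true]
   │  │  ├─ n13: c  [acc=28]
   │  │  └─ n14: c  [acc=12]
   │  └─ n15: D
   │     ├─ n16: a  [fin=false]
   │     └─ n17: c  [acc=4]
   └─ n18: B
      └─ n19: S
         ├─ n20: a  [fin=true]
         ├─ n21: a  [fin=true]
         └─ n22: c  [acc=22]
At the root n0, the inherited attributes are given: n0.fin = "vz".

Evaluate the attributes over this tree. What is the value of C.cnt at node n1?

5

1. n0.fin = "vz"  [given at root]
2. n1.sig = "rm"  ["rm"]
3. n1.fin = 25  [len(S.fin) + 23]
4. n2.fin = "rmy"  [C.sig ++ "y"]
5. n3.sig = "rmyz"  [S.fin ++ "z"]
6. n3.fin = 4  [len(S.fin) + 1]
7. n4.acc = 27  [terminal]
8. n5.mk = false  [terminal]
9. n3.pre = "qx"  ["qx"]
10. n3.cnt = 10  [C.fin * 3 - 2]
11. n2.cnt = 13  [C.cnt * -2 + 33]
12. n6.fin = true  [terminal]
13. n7.fin = false  [terminal]
14. n1.pre = "xq"  ["xq"]
15. n1.cnt = 5  [S.cnt - 8]
16. n8.acc = 27  [terminal]
17. n9.idx = -3  [c.acc * -1 + 24]
18. n10.idx = 16  [A₀.idx + 19]
19. n11.fin = "zk"  ["zk"]
20. n12.mk = true  [terminal]
21. n13.acc = 28  [terminal]
22. n14.acc = 12  [terminal]
23. n11.cnt = 14  [len(S.fin) + 12]
24. n15.mk = "qp"  ["qp"]
25. n15.env = -1  [A.idx + S.cnt - 31]
26. n16.fin = false  [terminal]
27. n17.acc = 4  [terminal]
28. n15.pre = 25  [c.acc + 21]
29. n10.env = true  [true]
30. n19.fin = "rx"  ["rx"]
31. n20.fin = true  [terminal]
32. n21.fin = true  [terminal]
33. n22.acc = 22  [terminal]
34. n19.cnt = 9  [len(S.fin) + 7]
35. n18.tag = 0  [S.cnt * -2 + 18]
36. n18.idx = 19  [19]
37. n9.env = false  [A₀.idx > -3]
38. n0.cnt = 20  [20]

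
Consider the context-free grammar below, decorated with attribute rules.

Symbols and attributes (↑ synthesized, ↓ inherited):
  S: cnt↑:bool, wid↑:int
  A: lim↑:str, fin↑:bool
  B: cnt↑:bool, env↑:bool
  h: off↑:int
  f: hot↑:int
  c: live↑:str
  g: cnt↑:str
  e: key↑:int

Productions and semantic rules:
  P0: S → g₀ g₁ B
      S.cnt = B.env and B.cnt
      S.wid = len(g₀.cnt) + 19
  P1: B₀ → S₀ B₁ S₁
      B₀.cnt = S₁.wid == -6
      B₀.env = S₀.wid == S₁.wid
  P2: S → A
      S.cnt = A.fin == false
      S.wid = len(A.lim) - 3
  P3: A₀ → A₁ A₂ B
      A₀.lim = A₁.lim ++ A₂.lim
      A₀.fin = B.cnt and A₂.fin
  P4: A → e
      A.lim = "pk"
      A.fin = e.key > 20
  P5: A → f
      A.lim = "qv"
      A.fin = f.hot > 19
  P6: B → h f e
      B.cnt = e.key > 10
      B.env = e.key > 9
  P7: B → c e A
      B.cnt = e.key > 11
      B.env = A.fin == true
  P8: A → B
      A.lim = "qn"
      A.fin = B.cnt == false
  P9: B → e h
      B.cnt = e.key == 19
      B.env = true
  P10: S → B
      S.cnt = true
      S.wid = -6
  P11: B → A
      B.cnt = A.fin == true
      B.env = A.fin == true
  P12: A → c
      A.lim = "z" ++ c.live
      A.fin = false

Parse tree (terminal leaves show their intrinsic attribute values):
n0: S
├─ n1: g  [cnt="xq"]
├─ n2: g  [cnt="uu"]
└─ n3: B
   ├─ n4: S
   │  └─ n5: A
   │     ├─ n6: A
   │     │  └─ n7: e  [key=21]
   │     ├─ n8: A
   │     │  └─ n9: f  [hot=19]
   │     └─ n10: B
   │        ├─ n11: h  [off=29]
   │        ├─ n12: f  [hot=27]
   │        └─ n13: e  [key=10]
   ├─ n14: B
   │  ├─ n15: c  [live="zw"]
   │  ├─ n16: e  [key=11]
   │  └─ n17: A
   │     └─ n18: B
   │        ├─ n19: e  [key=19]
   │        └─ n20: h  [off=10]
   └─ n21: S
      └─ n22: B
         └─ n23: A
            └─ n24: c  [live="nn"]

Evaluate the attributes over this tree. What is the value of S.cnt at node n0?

1. n1.cnt = "xq"  [terminal]
2. n2.cnt = "uu"  [terminal]
3. n7.key = 21  [terminal]
4. n6.lim = "pk"  ["pk"]
5. n6.fin = true  [e.key > 20]
6. n9.hot = 19  [terminal]
7. n8.lim = "qv"  ["qv"]
8. n8.fin = false  [f.hot > 19]
9. n11.off = 29  [terminal]
10. n12.hot = 27  [terminal]
11. n13.key = 10  [terminal]
12. n10.cnt = false  [e.key > 10]
13. n10.env = true  [e.key > 9]
14. n5.lim = "pkqv"  [A₁.lim ++ A₂.lim]
15. n5.fin = false  [B.cnt and A₂.fin]
16. n4.cnt = true  [A.fin == false]
17. n4.wid = 1  [len(A.lim) - 3]
18. n15.live = "zw"  [terminal]
19. n16.key = 11  [terminal]
20. n19.key = 19  [terminal]
21. n20.off = 10  [terminal]
22. n18.cnt = true  [e.key == 19]
23. n18.env = true  [true]
24. n17.lim = "qn"  ["qn"]
25. n17.fin = false  [B.cnt == false]
26. n14.cnt = false  [e.key > 11]
27. n14.env = false  [A.fin == true]
28. n24.live = "nn"  [terminal]
29. n23.lim = "znn"  ["z" ++ c.live]
30. n23.fin = false  [false]
31. n22.cnt = false  [A.fin == true]
32. n22.env = false  [A.fin == true]
33. n21.cnt = true  [true]
34. n21.wid = -6  [-6]
35. n3.cnt = true  [S₁.wid == -6]
36. n3.env = false  [S₀.wid == S₁.wid]
37. n0.cnt = false  [B.env and B.cnt]
38. n0.wid = 21  [len(g₀.cnt) + 19]

false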